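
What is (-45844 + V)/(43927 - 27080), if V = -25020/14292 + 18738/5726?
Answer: -52105064976/19148485517 ≈ -2.7211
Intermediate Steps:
V = 1729708/1136611 (V = -25020*1/14292 + 18738*(1/5726) = -695/397 + 9369/2863 = 1729708/1136611 ≈ 1.5218)
(-45844 + V)/(43927 - 27080) = (-45844 + 1729708/1136611)/(43927 - 27080) = -52105064976/1136611/16847 = -52105064976/1136611*1/16847 = -52105064976/19148485517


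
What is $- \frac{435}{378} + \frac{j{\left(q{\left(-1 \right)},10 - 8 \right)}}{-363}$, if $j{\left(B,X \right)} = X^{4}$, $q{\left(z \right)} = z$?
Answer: $- \frac{18217}{15246} \approx -1.1949$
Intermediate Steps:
$- \frac{435}{378} + \frac{j{\left(q{\left(-1 \right)},10 - 8 \right)}}{-363} = - \frac{435}{378} + \frac{\left(10 - 8\right)^{4}}{-363} = \left(-435\right) \frac{1}{378} + 2^{4} \left(- \frac{1}{363}\right) = - \frac{145}{126} + 16 \left(- \frac{1}{363}\right) = - \frac{145}{126} - \frac{16}{363} = - \frac{18217}{15246}$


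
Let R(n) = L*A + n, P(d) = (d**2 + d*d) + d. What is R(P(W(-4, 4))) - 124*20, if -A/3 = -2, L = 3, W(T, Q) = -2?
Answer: -2456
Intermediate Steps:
A = 6 (A = -3*(-2) = 6)
P(d) = d + 2*d**2 (P(d) = (d**2 + d**2) + d = 2*d**2 + d = d + 2*d**2)
R(n) = 18 + n (R(n) = 3*6 + n = 18 + n)
R(P(W(-4, 4))) - 124*20 = (18 - 2*(1 + 2*(-2))) - 124*20 = (18 - 2*(1 - 4)) - 2480 = (18 - 2*(-3)) - 2480 = (18 + 6) - 2480 = 24 - 2480 = -2456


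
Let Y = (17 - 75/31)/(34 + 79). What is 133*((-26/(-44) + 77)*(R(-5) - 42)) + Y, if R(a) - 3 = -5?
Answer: -14075918/31 ≈ -4.5406e+5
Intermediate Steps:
R(a) = -2 (R(a) = 3 - 5 = -2)
Y = 4/31 (Y = (17 - 75*1/31)/113 = (17 - 75/31)*(1/113) = (452/31)*(1/113) = 4/31 ≈ 0.12903)
133*((-26/(-44) + 77)*(R(-5) - 42)) + Y = 133*((-26/(-44) + 77)*(-2 - 42)) + 4/31 = 133*((-26*(-1/44) + 77)*(-44)) + 4/31 = 133*((13/22 + 77)*(-44)) + 4/31 = 133*((1707/22)*(-44)) + 4/31 = 133*(-3414) + 4/31 = -454062 + 4/31 = -14075918/31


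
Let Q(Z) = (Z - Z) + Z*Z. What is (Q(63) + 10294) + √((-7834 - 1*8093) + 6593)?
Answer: 14263 + I*√9334 ≈ 14263.0 + 96.613*I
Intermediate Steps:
Q(Z) = Z² (Q(Z) = 0 + Z² = Z²)
(Q(63) + 10294) + √((-7834 - 1*8093) + 6593) = (63² + 10294) + √((-7834 - 1*8093) + 6593) = (3969 + 10294) + √((-7834 - 8093) + 6593) = 14263 + √(-15927 + 6593) = 14263 + √(-9334) = 14263 + I*√9334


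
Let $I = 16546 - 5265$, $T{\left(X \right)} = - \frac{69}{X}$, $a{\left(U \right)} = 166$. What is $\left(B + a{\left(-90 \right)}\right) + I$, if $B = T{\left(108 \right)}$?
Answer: $\frac{412069}{36} \approx 11446.0$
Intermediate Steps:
$B = - \frac{23}{36}$ ($B = - \frac{69}{108} = \left(-69\right) \frac{1}{108} = - \frac{23}{36} \approx -0.63889$)
$I = 11281$
$\left(B + a{\left(-90 \right)}\right) + I = \left(- \frac{23}{36} + 166\right) + 11281 = \frac{5953}{36} + 11281 = \frac{412069}{36}$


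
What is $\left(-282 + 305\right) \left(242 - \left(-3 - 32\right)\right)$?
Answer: $6371$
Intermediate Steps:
$\left(-282 + 305\right) \left(242 - \left(-3 - 32\right)\right) = 23 \left(242 - \left(-3 - 32\right)\right) = 23 \left(242 - -35\right) = 23 \left(242 + 35\right) = 23 \cdot 277 = 6371$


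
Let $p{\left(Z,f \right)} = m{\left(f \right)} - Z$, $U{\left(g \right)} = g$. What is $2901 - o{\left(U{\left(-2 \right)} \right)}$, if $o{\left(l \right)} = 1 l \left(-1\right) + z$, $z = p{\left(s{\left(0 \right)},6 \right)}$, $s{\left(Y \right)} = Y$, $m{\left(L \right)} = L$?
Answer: $2893$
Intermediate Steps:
$p{\left(Z,f \right)} = f - Z$
$z = 6$ ($z = 6 - 0 = 6 + 0 = 6$)
$o{\left(l \right)} = 6 - l$ ($o{\left(l \right)} = 1 l \left(-1\right) + 6 = l \left(-1\right) + 6 = - l + 6 = 6 - l$)
$2901 - o{\left(U{\left(-2 \right)} \right)} = 2901 - \left(6 - -2\right) = 2901 - \left(6 + 2\right) = 2901 - 8 = 2893$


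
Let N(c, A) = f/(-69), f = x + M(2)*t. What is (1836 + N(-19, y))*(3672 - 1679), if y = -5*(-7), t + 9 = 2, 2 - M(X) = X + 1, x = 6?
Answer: 252455303/69 ≈ 3.6588e+6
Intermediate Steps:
M(X) = 1 - X (M(X) = 2 - (X + 1) = 2 - (1 + X) = 2 + (-1 - X) = 1 - X)
t = -7 (t = -9 + 2 = -7)
f = 13 (f = 6 + (1 - 1*2)*(-7) = 6 + (1 - 2)*(-7) = 6 - 1*(-7) = 6 + 7 = 13)
y = 35
N(c, A) = -13/69 (N(c, A) = 13/(-69) = 13*(-1/69) = -13/69)
(1836 + N(-19, y))*(3672 - 1679) = (1836 - 13/69)*(3672 - 1679) = (126671/69)*1993 = 252455303/69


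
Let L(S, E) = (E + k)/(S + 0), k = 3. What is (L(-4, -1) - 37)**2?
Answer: 5625/4 ≈ 1406.3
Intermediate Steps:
L(S, E) = (3 + E)/S (L(S, E) = (E + 3)/(S + 0) = (3 + E)/S)
(L(-4, -1) - 37)**2 = ((3 - 1)/(-4) - 37)**2 = (-1/4*2 - 37)**2 = (-1/2 - 37)**2 = (-75/2)**2 = 5625/4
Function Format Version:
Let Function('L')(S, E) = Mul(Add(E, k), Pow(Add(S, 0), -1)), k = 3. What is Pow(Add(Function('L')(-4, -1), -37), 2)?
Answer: Rational(5625, 4) ≈ 1406.3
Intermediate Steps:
Function('L')(S, E) = Mul(Pow(S, -1), Add(3, E)) (Function('L')(S, E) = Mul(Add(E, 3), Pow(Add(S, 0), -1)) = Mul(Add(3, E), Pow(S, -1)) = Mul(Pow(S, -1), Add(3, E)))
Pow(Add(Function('L')(-4, -1), -37), 2) = Pow(Add(Mul(Pow(-4, -1), Add(3, -1)), -37), 2) = Pow(Add(Mul(Rational(-1, 4), 2), -37), 2) = Pow(Add(Rational(-1, 2), -37), 2) = Pow(Rational(-75, 2), 2) = Rational(5625, 4)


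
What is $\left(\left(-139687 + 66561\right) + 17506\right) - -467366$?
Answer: $411746$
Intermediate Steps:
$\left(\left(-139687 + 66561\right) + 17506\right) - -467366 = \left(-73126 + 17506\right) + 467366 = -55620 + 467366 = 411746$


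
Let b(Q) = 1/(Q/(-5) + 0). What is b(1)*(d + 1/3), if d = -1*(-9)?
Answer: -140/3 ≈ -46.667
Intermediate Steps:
b(Q) = -5/Q (b(Q) = 1/(Q*(-⅕) + 0) = 1/(-Q/5 + 0) = 1/(-Q/5) = -5/Q)
d = 9
b(1)*(d + 1/3) = (-5/1)*(9 + 1/3) = (-5*1)*(9 + ⅓) = -5*28/3 = -140/3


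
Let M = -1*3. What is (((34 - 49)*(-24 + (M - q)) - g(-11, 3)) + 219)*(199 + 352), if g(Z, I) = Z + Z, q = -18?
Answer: 207176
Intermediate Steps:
g(Z, I) = 2*Z
M = -3
(((34 - 49)*(-24 + (M - q)) - g(-11, 3)) + 219)*(199 + 352) = (((34 - 49)*(-24 + (-3 - 1*(-18))) - 2*(-11)) + 219)*(199 + 352) = ((-15*(-24 + (-3 + 18)) - 1*(-22)) + 219)*551 = ((-15*(-24 + 15) + 22) + 219)*551 = ((-15*(-9) + 22) + 219)*551 = ((135 + 22) + 219)*551 = (157 + 219)*551 = 376*551 = 207176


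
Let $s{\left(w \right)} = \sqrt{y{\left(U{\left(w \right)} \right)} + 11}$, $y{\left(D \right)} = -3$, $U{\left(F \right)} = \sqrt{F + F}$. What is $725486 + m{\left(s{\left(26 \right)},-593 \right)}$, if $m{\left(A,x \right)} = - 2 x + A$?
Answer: $726672 + 2 \sqrt{2} \approx 7.2668 \cdot 10^{5}$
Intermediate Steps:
$U{\left(F \right)} = \sqrt{2} \sqrt{F}$ ($U{\left(F \right)} = \sqrt{2 F} = \sqrt{2} \sqrt{F}$)
$s{\left(w \right)} = 2 \sqrt{2}$ ($s{\left(w \right)} = \sqrt{-3 + 11} = \sqrt{8} = 2 \sqrt{2}$)
$m{\left(A,x \right)} = A - 2 x$
$725486 + m{\left(s{\left(26 \right)},-593 \right)} = 725486 + \left(2 \sqrt{2} - -1186\right) = 725486 + \left(2 \sqrt{2} + 1186\right) = 725486 + \left(1186 + 2 \sqrt{2}\right) = 726672 + 2 \sqrt{2}$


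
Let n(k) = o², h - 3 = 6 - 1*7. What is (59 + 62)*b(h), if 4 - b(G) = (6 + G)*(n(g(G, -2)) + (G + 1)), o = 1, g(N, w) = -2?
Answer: -3388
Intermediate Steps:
h = 2 (h = 3 + (6 - 1*7) = 3 + (6 - 7) = 3 - 1 = 2)
n(k) = 1 (n(k) = 1² = 1)
b(G) = 4 - (2 + G)*(6 + G) (b(G) = 4 - (6 + G)*(1 + (G + 1)) = 4 - (6 + G)*(1 + (1 + G)) = 4 - (6 + G)*(2 + G) = 4 - (2 + G)*(6 + G))
(59 + 62)*b(h) = (59 + 62)*(-8 - 1*2² - 8*2) = 121*(-8 - 1*4 - 16) = 121*(-8 - 4 - 16) = 121*(-28) = -3388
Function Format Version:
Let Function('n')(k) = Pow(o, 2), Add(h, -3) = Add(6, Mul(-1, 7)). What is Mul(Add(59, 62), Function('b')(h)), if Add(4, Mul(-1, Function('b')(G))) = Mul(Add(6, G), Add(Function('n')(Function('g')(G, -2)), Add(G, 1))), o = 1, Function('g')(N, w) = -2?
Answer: -3388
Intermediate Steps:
h = 2 (h = Add(3, Add(6, Mul(-1, 7))) = Add(3, Add(6, -7)) = Add(3, -1) = 2)
Function('n')(k) = 1 (Function('n')(k) = Pow(1, 2) = 1)
Function('b')(G) = Add(4, Mul(-1, Add(2, G), Add(6, G))) (Function('b')(G) = Add(4, Mul(-1, Mul(Add(6, G), Add(1, Add(G, 1))))) = Add(4, Mul(-1, Mul(Add(6, G), Add(1, Add(1, G))))) = Add(4, Mul(-1, Mul(Add(6, G), Add(2, G)))) = Add(4, Mul(-1, Mul(Add(2, G), Add(6, G)))) = Add(4, Mul(-1, Add(2, G), Add(6, G))))
Mul(Add(59, 62), Function('b')(h)) = Mul(Add(59, 62), Add(-8, Mul(-1, Pow(2, 2)), Mul(-8, 2))) = Mul(121, Add(-8, Mul(-1, 4), -16)) = Mul(121, Add(-8, -4, -16)) = Mul(121, -28) = -3388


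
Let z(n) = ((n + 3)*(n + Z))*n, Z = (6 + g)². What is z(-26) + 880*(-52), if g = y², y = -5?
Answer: 513370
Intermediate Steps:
g = 25 (g = (-5)² = 25)
Z = 961 (Z = (6 + 25)² = 31² = 961)
z(n) = n*(3 + n)*(961 + n) (z(n) = ((n + 3)*(n + 961))*n = ((3 + n)*(961 + n))*n = n*(3 + n)*(961 + n))
z(-26) + 880*(-52) = -26*(2883 + (-26)² + 964*(-26)) + 880*(-52) = -26*(2883 + 676 - 25064) - 45760 = -26*(-21505) - 45760 = 559130 - 45760 = 513370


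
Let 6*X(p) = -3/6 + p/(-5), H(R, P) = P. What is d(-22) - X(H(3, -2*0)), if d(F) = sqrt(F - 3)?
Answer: 1/12 + 5*I ≈ 0.083333 + 5.0*I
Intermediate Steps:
X(p) = -1/12 - p/30 (X(p) = (-3/6 + p/(-5))/6 = (-3*1/6 + p*(-1/5))/6 = (-1/2 - p/5)/6 = -1/12 - p/30)
d(F) = sqrt(-3 + F)
d(-22) - X(H(3, -2*0)) = sqrt(-3 - 22) - (-1/12 - (-1)*0/15) = sqrt(-25) - (-1/12 - 1/30*0) = 5*I - (-1/12 + 0) = 5*I - 1*(-1/12) = 5*I + 1/12 = 1/12 + 5*I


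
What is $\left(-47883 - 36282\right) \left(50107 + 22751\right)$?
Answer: $-6132093570$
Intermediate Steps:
$\left(-47883 - 36282\right) \left(50107 + 22751\right) = \left(-84165\right) 72858 = -6132093570$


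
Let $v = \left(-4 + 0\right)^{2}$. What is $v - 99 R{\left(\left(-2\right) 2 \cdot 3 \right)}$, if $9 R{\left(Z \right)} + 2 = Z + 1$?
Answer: $159$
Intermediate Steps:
$R{\left(Z \right)} = - \frac{1}{9} + \frac{Z}{9}$ ($R{\left(Z \right)} = - \frac{2}{9} + \frac{Z + 1}{9} = - \frac{2}{9} + \frac{1 + Z}{9} = - \frac{2}{9} + \left(\frac{1}{9} + \frac{Z}{9}\right) = - \frac{1}{9} + \frac{Z}{9}$)
$v = 16$ ($v = \left(-4\right)^{2} = 16$)
$v - 99 R{\left(\left(-2\right) 2 \cdot 3 \right)} = 16 - 99 \left(- \frac{1}{9} + \frac{\left(-2\right) 2 \cdot 3}{9}\right) = 16 - 99 \left(- \frac{1}{9} + \frac{\left(-4\right) 3}{9}\right) = 16 - 99 \left(- \frac{1}{9} + \frac{1}{9} \left(-12\right)\right) = 16 - 99 \left(- \frac{1}{9} - \frac{4}{3}\right) = 16 - -143 = 16 + 143 = 159$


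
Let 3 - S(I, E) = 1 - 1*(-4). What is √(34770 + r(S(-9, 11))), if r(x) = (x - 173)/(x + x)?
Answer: √139255/2 ≈ 186.58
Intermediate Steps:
S(I, E) = -2 (S(I, E) = 3 - (1 - 1*(-4)) = 3 - (1 + 4) = 3 - 1*5 = 3 - 5 = -2)
r(x) = (-173 + x)/(2*x) (r(x) = (-173 + x)/((2*x)) = (-173 + x)*(1/(2*x)) = (-173 + x)/(2*x))
√(34770 + r(S(-9, 11))) = √(34770 + (½)*(-173 - 2)/(-2)) = √(34770 + (½)*(-½)*(-175)) = √(34770 + 175/4) = √(139255/4) = √139255/2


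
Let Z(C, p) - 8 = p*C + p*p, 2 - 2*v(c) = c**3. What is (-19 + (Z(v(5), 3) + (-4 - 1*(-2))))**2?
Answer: 142129/4 ≈ 35532.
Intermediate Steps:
v(c) = 1 - c**3/2
Z(C, p) = 8 + p**2 + C*p (Z(C, p) = 8 + (p*C + p*p) = 8 + (C*p + p**2) = 8 + (p**2 + C*p) = 8 + p**2 + C*p)
(-19 + (Z(v(5), 3) + (-4 - 1*(-2))))**2 = (-19 + ((8 + 3**2 + (1 - 1/2*5**3)*3) + (-4 - 1*(-2))))**2 = (-19 + ((8 + 9 + (1 - 1/2*125)*3) + (-4 + 2)))**2 = (-19 + ((8 + 9 + (1 - 125/2)*3) - 2))**2 = (-19 + ((8 + 9 - 123/2*3) - 2))**2 = (-19 + ((8 + 9 - 369/2) - 2))**2 = (-19 + (-335/2 - 2))**2 = (-19 - 339/2)**2 = (-377/2)**2 = 142129/4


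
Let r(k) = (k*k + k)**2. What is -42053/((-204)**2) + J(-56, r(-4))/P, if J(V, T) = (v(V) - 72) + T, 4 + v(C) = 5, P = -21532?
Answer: -227130791/224018928 ≈ -1.0139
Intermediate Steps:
r(k) = (k + k**2)**2 (r(k) = (k**2 + k)**2 = (k + k**2)**2)
v(C) = 1 (v(C) = -4 + 5 = 1)
J(V, T) = -71 + T (J(V, T) = (1 - 72) + T = -71 + T)
-42053/((-204)**2) + J(-56, r(-4))/P = -42053/((-204)**2) + (-71 + (-4)**2*(1 - 4)**2)/(-21532) = -42053/41616 + (-71 + 16*(-3)**2)*(-1/21532) = -42053*1/41616 + (-71 + 16*9)*(-1/21532) = -42053/41616 + (-71 + 144)*(-1/21532) = -42053/41616 + 73*(-1/21532) = -42053/41616 - 73/21532 = -227130791/224018928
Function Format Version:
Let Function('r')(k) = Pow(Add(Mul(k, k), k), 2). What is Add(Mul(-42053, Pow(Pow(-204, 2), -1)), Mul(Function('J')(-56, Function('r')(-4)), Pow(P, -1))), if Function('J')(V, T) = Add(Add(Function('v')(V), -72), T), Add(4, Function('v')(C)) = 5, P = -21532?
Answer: Rational(-227130791, 224018928) ≈ -1.0139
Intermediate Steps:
Function('r')(k) = Pow(Add(k, Pow(k, 2)), 2) (Function('r')(k) = Pow(Add(Pow(k, 2), k), 2) = Pow(Add(k, Pow(k, 2)), 2))
Function('v')(C) = 1 (Function('v')(C) = Add(-4, 5) = 1)
Function('J')(V, T) = Add(-71, T) (Function('J')(V, T) = Add(Add(1, -72), T) = Add(-71, T))
Add(Mul(-42053, Pow(Pow(-204, 2), -1)), Mul(Function('J')(-56, Function('r')(-4)), Pow(P, -1))) = Add(Mul(-42053, Pow(Pow(-204, 2), -1)), Mul(Add(-71, Mul(Pow(-4, 2), Pow(Add(1, -4), 2))), Pow(-21532, -1))) = Add(Mul(-42053, Pow(41616, -1)), Mul(Add(-71, Mul(16, Pow(-3, 2))), Rational(-1, 21532))) = Add(Mul(-42053, Rational(1, 41616)), Mul(Add(-71, Mul(16, 9)), Rational(-1, 21532))) = Add(Rational(-42053, 41616), Mul(Add(-71, 144), Rational(-1, 21532))) = Add(Rational(-42053, 41616), Mul(73, Rational(-1, 21532))) = Add(Rational(-42053, 41616), Rational(-73, 21532)) = Rational(-227130791, 224018928)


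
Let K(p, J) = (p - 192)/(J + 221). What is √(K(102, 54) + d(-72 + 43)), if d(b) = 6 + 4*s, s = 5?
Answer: 2*√19415/55 ≈ 5.0668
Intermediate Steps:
K(p, J) = (-192 + p)/(221 + J)
d(b) = 26 (d(b) = 6 + 4*5 = 6 + 20 = 26)
√(K(102, 54) + d(-72 + 43)) = √((-192 + 102)/(221 + 54) + 26) = √(-90/275 + 26) = √((1/275)*(-90) + 26) = √(-18/55 + 26) = √(1412/55) = 2*√19415/55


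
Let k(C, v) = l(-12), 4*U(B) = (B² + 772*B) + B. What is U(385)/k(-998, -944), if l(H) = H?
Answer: -74305/8 ≈ -9288.1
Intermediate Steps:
U(B) = B²/4 + 773*B/4 (U(B) = ((B² + 772*B) + B)/4 = (B² + 773*B)/4 = B²/4 + 773*B/4)
k(C, v) = -12
U(385)/k(-998, -944) = ((¼)*385*(773 + 385))/(-12) = ((¼)*385*1158)*(-1/12) = (222915/2)*(-1/12) = -74305/8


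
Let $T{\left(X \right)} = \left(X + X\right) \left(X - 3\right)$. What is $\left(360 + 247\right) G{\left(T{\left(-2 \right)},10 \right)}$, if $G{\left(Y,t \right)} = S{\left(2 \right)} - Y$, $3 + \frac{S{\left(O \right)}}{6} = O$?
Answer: $-15782$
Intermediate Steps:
$S{\left(O \right)} = -18 + 6 O$
$T{\left(X \right)} = 2 X \left(-3 + X\right)$
$G{\left(Y,t \right)} = -6 - Y$ ($G{\left(Y,t \right)} = \left(-18 + 6 \cdot 2\right) - Y = \left(-18 + 12\right) - Y = -6 - Y$)
$\left(360 + 247\right) G{\left(T{\left(-2 \right)},10 \right)} = \left(360 + 247\right) \left(-6 - 2 \left(-2\right) \left(-3 - 2\right)\right) = 607 \left(-6 - 2 \left(-2\right) \left(-5\right)\right) = 607 \left(-6 - 20\right) = 607 \left(-26\right) = -15782$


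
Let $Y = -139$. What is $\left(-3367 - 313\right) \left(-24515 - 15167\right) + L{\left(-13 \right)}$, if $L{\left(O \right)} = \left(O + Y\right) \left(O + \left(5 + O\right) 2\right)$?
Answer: $146034168$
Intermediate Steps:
$L{\left(O \right)} = \left(-139 + O\right) \left(10 + 3 O\right)$ ($L{\left(O \right)} = \left(O - 139\right) \left(O + \left(5 + O\right) 2\right) = \left(-139 + O\right) \left(O + \left(10 + 2 O\right)\right) = \left(-139 + O\right) \left(10 + 3 O\right)$)
$\left(-3367 - 313\right) \left(-24515 - 15167\right) + L{\left(-13 \right)} = \left(-3367 - 313\right) \left(-24515 - 15167\right) - \left(-3901 - 507\right) = \left(-3680\right) \left(-39682\right) + \left(-1390 + 5291 + 3 \cdot 169\right) = 146029760 + \left(-1390 + 5291 + 507\right) = 146029760 + 4408 = 146034168$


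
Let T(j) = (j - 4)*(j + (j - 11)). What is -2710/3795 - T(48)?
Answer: -2839202/759 ≈ -3740.7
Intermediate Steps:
T(j) = (-11 + 2*j)*(-4 + j) (T(j) = (-4 + j)*(j + (-11 + j)) = (-4 + j)*(-11 + 2*j) = (-11 + 2*j)*(-4 + j))
-2710/3795 - T(48) = -2710/3795 - (44 - 19*48 + 2*48²) = -2710*1/3795 - (44 - 912 + 2*2304) = -542/759 - (44 - 912 + 4608) = -542/759 - 1*3740 = -542/759 - 3740 = -2839202/759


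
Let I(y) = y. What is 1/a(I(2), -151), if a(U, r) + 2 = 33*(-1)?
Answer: -1/35 ≈ -0.028571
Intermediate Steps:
a(U, r) = -35 (a(U, r) = -2 + 33*(-1) = -2 - 33 = -35)
1/a(I(2), -151) = 1/(-35) = -1/35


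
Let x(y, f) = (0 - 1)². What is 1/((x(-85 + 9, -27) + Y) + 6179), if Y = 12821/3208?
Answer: 3208/19838261 ≈ 0.00016171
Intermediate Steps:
Y = 12821/3208 (Y = 12821*(1/3208) = 12821/3208 ≈ 3.9966)
x(y, f) = 1 (x(y, f) = (-1)² = 1)
1/((x(-85 + 9, -27) + Y) + 6179) = 1/((1 + 12821/3208) + 6179) = 1/(16029/3208 + 6179) = 1/(19838261/3208) = 3208/19838261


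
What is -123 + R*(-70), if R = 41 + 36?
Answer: -5513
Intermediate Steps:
R = 77
-123 + R*(-70) = -123 + 77*(-70) = -123 - 5390 = -5513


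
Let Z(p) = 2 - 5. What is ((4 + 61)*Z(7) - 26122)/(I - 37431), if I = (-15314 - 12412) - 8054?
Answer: 26317/73211 ≈ 0.35947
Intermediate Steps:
Z(p) = -3
I = -35780 (I = -27726 - 8054 = -35780)
((4 + 61)*Z(7) - 26122)/(I - 37431) = ((4 + 61)*(-3) - 26122)/(-35780 - 37431) = (65*(-3) - 26122)/(-73211) = (-195 - 26122)*(-1/73211) = -26317*(-1/73211) = 26317/73211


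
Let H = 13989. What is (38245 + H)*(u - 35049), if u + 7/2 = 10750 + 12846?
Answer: -598418821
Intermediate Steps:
u = 47185/2 (u = -7/2 + (10750 + 12846) = -7/2 + 23596 = 47185/2 ≈ 23593.)
(38245 + H)*(u - 35049) = (38245 + 13989)*(47185/2 - 35049) = 52234*(-22913/2) = -598418821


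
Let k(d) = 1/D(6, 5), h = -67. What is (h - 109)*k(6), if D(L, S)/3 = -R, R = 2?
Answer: 88/3 ≈ 29.333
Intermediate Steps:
D(L, S) = -6 (D(L, S) = 3*(-1*2) = 3*(-2) = -6)
k(d) = -⅙ (k(d) = 1/(-6) = -⅙)
(h - 109)*k(6) = (-67 - 109)*(-⅙) = -176*(-⅙) = 88/3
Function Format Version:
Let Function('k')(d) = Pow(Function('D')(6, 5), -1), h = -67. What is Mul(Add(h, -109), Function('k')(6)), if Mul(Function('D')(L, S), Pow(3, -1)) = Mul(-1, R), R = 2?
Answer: Rational(88, 3) ≈ 29.333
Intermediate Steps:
Function('D')(L, S) = -6 (Function('D')(L, S) = Mul(3, Mul(-1, 2)) = Mul(3, -2) = -6)
Function('k')(d) = Rational(-1, 6) (Function('k')(d) = Pow(-6, -1) = Rational(-1, 6))
Mul(Add(h, -109), Function('k')(6)) = Mul(Add(-67, -109), Rational(-1, 6)) = Mul(-176, Rational(-1, 6)) = Rational(88, 3)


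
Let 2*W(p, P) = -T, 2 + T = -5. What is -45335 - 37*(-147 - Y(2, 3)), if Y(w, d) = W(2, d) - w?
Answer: -79681/2 ≈ -39841.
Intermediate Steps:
T = -7 (T = -2 - 5 = -7)
W(p, P) = 7/2 (W(p, P) = (-1*(-7))/2 = (½)*7 = 7/2)
Y(w, d) = 7/2 - w
-45335 - 37*(-147 - Y(2, 3)) = -45335 - 37*(-147 - (7/2 - 1*2)) = -45335 - 37*(-147 - (7/2 - 2)) = -45335 - 37*(-147 - 1*3/2) = -45335 - 37*(-147 - 3/2) = -45335 - 37*(-297)/2 = -45335 - 1*(-10989/2) = -45335 + 10989/2 = -79681/2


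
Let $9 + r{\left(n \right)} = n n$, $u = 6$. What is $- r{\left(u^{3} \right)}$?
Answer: $-46647$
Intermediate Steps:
$r{\left(n \right)} = -9 + n^{2}$ ($r{\left(n \right)} = -9 + n n = -9 + n^{2}$)
$- r{\left(u^{3} \right)} = - (-9 + \left(6^{3}\right)^{2}) = - (-9 + 216^{2}) = - (-9 + 46656) = \left(-1\right) 46647 = -46647$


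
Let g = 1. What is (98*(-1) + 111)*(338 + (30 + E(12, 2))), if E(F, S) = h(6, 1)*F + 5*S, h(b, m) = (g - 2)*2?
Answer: 4602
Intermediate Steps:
h(b, m) = -2 (h(b, m) = (1 - 2)*2 = -1*2 = -2)
E(F, S) = -2*F + 5*S
(98*(-1) + 111)*(338 + (30 + E(12, 2))) = (98*(-1) + 111)*(338 + (30 + (-2*12 + 5*2))) = (-98 + 111)*(338 + (30 + (-24 + 10))) = 13*(338 + (30 - 14)) = 13*(338 + 16) = 13*354 = 4602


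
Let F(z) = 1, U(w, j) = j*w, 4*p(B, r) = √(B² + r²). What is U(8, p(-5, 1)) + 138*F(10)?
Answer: 138 + 2*√26 ≈ 148.20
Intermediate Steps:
p(B, r) = √(B² + r²)/4
U(8, p(-5, 1)) + 138*F(10) = (√((-5)² + 1²)/4)*8 + 138*1 = (√(25 + 1)/4)*8 + 138 = (√26/4)*8 + 138 = 2*√26 + 138 = 138 + 2*√26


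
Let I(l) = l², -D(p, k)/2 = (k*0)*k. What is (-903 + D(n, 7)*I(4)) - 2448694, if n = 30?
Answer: -2449597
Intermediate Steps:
D(p, k) = 0 (D(p, k) = -2*k*0*k = -0*k = -2*0 = 0)
(-903 + D(n, 7)*I(4)) - 2448694 = (-903 + 0*4²) - 2448694 = (-903 + 0*16) - 2448694 = (-903 + 0) - 2448694 = -903 - 2448694 = -2449597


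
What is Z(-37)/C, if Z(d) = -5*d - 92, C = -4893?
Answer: -31/1631 ≈ -0.019007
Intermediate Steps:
Z(d) = -92 - 5*d
Z(-37)/C = (-92 - 5*(-37))/(-4893) = (-92 + 185)*(-1/4893) = 93*(-1/4893) = -31/1631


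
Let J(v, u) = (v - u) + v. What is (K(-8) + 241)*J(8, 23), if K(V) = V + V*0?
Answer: -1631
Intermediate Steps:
J(v, u) = -u + 2*v
K(V) = V (K(V) = V + 0 = V)
(K(-8) + 241)*J(8, 23) = (-8 + 241)*(-1*23 + 2*8) = 233*(-23 + 16) = 233*(-7) = -1631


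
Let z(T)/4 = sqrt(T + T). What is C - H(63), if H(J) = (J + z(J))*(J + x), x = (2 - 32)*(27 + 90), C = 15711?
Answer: 232872 + 41364*sqrt(14) ≈ 3.8764e+5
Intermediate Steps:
z(T) = 4*sqrt(2)*sqrt(T) (z(T) = 4*sqrt(T + T) = 4*sqrt(2*T) = 4*(sqrt(2)*sqrt(T)) = 4*sqrt(2)*sqrt(T))
x = -3510 (x = -30*117 = -3510)
H(J) = (-3510 + J)*(J + 4*sqrt(2)*sqrt(J)) (H(J) = (J + 4*sqrt(2)*sqrt(J))*(J - 3510) = (J + 4*sqrt(2)*sqrt(J))*(-3510 + J) = (-3510 + J)*(J + 4*sqrt(2)*sqrt(J)))
C - H(63) = 15711 - (63**2 - 3510*63 - 14040*sqrt(2)*sqrt(63) + 4*sqrt(2)*63**(3/2)) = 15711 - (3969 - 221130 - 14040*sqrt(2)*3*sqrt(7) + 4*sqrt(2)*(189*sqrt(7))) = 15711 - (3969 - 221130 - 42120*sqrt(14) + 756*sqrt(14)) = 15711 - (-217161 - 41364*sqrt(14)) = 15711 + (217161 + 41364*sqrt(14)) = 232872 + 41364*sqrt(14)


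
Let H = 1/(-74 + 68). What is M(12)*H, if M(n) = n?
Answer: -2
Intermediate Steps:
H = -⅙ (H = 1/(-6) = -⅙ ≈ -0.16667)
M(12)*H = 12*(-⅙) = -2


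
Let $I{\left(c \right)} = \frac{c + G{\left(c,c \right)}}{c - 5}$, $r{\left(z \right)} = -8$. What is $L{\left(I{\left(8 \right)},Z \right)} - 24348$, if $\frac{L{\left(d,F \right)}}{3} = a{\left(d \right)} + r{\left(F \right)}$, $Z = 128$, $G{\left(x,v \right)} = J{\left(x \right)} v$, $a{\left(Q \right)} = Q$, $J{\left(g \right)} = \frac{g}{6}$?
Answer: $- \frac{73060}{3} \approx -24353.0$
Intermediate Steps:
$J{\left(g \right)} = \frac{g}{6}$ ($J{\left(g \right)} = g \frac{1}{6} = \frac{g}{6}$)
$G{\left(x,v \right)} = \frac{v x}{6}$ ($G{\left(x,v \right)} = \frac{x}{6} v = \frac{v x}{6}$)
$I{\left(c \right)} = \frac{c + \frac{c^{2}}{6}}{-5 + c}$ ($I{\left(c \right)} = \frac{c + \frac{c c}{6}}{c - 5} = \frac{c + \frac{c^{2}}{6}}{-5 + c}$)
$L{\left(d,F \right)} = -24 + 3 d$ ($L{\left(d,F \right)} = 3 \left(d - 8\right) = 3 \left(-8 + d\right) = -24 + 3 d$)
$L{\left(I{\left(8 \right)},Z \right)} - 24348 = \left(-24 + 3 \cdot \frac{1}{6} \cdot 8 \frac{1}{-5 + 8} \left(6 + 8\right)\right) - 24348 = \left(-24 + 3 \cdot \frac{1}{6} \cdot 8 \cdot \frac{1}{3} \cdot 14\right) - 24348 = \left(-24 + 3 \cdot \frac{56}{9}\right) - 24348 = \left(-24 + \frac{56}{3}\right) - 24348 = - \frac{16}{3} - 24348 = - \frac{73060}{3}$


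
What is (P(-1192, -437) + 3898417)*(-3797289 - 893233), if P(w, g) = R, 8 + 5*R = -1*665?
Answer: -91424896797064/5 ≈ -1.8285e+13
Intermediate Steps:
R = -673/5 (R = -8/5 + (-1*665)/5 = -8/5 + (⅕)*(-665) = -8/5 - 133 = -673/5 ≈ -134.60)
P(w, g) = -673/5
(P(-1192, -437) + 3898417)*(-3797289 - 893233) = (-673/5 + 3898417)*(-3797289 - 893233) = (19491412/5)*(-4690522) = -91424896797064/5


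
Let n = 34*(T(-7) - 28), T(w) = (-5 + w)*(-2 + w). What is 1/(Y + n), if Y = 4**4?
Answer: 1/2976 ≈ 0.00033602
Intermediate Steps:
Y = 256
n = 2720 (n = 34*((10 + (-7)**2 - 7*(-7)) - 28) = 34*((10 + 49 + 49) - 28) = 34*(108 - 28) = 34*80 = 2720)
1/(Y + n) = 1/(256 + 2720) = 1/2976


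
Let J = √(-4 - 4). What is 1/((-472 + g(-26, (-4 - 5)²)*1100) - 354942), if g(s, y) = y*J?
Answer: -177707/94914795698 - 44550*I*√2/47457397849 ≈ -1.8723e-6 - 1.3276e-6*I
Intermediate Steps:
J = 2*I*√2 (J = √(-8) = 2*I*√2 ≈ 2.8284*I)
g(s, y) = 2*I*y*√2 (g(s, y) = y*(2*I*√2) = 2*I*y*√2)
1/((-472 + g(-26, (-4 - 5)²)*1100) - 354942) = 1/((-472 + (2*I*(-4 - 5)²*√2)*1100) - 354942) = 1/((-472 + (2*I*(-9)²*√2)*1100) - 354942) = 1/((-472 + (2*I*81*√2)*1100) - 354942) = 1/((-472 + (162*I*√2)*1100) - 354942) = 1/((-472 + 178200*I*√2) - 354942) = 1/(-355414 + 178200*I*√2)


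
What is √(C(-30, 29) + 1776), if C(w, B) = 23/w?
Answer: √1597710/30 ≈ 42.134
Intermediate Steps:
√(C(-30, 29) + 1776) = √(23/(-30) + 1776) = √(23*(-1/30) + 1776) = √(-23/30 + 1776) = √(53257/30) = √1597710/30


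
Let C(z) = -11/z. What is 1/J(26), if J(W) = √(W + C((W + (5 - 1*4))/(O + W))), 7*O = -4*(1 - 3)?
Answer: 3*√14826/1412 ≈ 0.25870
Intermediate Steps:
O = 8/7 (O = (-4*(1 - 3))/7 = (-4*(-2))/7 = (⅐)*8 = 8/7 ≈ 1.1429)
J(W) = √(W - 11*(8/7 + W)/(1 + W)) (J(W) = √(W - 11*(8/7 + W)/(W + (5 - 1*4))) = √(W - 11*(8/7 + W)/(W + (5 - 4))) = √(W - 11*(8/7 + W)/(W + 1)) = √(W - 11*(8/7 + W)/(1 + W)))
1/J(26) = 1/(√7*√((-88 - 70*26 + 7*26²)/(1 + 26))/7) = 1/(√7*√((-88 - 1820 + 7*676)/27)/7) = 1/(√7*√((-88 - 1820 + 4732)/27)/7) = 1/(√7*√((1/27)*2824)/7) = 1/(√7*√(2824/27)/7) = 1/(√7*(2*√2118/9)/7) = 1/(2*√14826/63) = 3*√14826/1412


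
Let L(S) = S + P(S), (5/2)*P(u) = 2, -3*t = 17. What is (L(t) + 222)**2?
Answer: 10608049/225 ≈ 47147.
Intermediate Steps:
t = -17/3 (t = -1/3*17 = -17/3 ≈ -5.6667)
P(u) = 4/5 (P(u) = (2/5)*2 = 4/5)
L(S) = 4/5 + S (L(S) = S + 4/5 = 4/5 + S)
(L(t) + 222)**2 = ((4/5 - 17/3) + 222)**2 = (-73/15 + 222)**2 = (3257/15)**2 = 10608049/225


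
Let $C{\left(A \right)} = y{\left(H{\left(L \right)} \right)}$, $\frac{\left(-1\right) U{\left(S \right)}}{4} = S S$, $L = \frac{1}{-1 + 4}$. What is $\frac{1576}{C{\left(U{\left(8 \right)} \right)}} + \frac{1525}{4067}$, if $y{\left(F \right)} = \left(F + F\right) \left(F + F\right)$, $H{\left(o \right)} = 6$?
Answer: $\frac{828649}{73206} \approx 11.319$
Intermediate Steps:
$L = \frac{1}{3} \approx 0.33333$
$U{\left(S \right)} = - 4 S^{2}$ ($U{\left(S \right)} = - 4 S S = - 4 S^{2}$)
$y{\left(F \right)} = 4 F^{2}$ ($y{\left(F \right)} = 2 F 2 F = 4 F^{2}$)
$C{\left(A \right)} = 144$ ($C{\left(A \right)} = 4 \cdot 6^{2} = 4 \cdot 36 = 144$)
$\frac{1576}{C{\left(U{\left(8 \right)} \right)}} + \frac{1525}{4067} = \frac{1576}{144} + \frac{1525}{4067} = 1576 \cdot \frac{1}{144} + 1525 \cdot \frac{1}{4067} = \frac{197}{18} + \frac{1525}{4067} = \frac{828649}{73206}$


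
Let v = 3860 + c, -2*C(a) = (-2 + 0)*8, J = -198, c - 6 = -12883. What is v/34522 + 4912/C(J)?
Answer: 21187491/34522 ≈ 613.74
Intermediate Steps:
c = -12877 (c = 6 - 12883 = -12877)
C(a) = 8 (C(a) = -(-2 + 0)*8/2 = -(-1)*8 = -½*(-16) = 8)
v = -9017 (v = 3860 - 12877 = -9017)
v/34522 + 4912/C(J) = -9017/34522 + 4912/8 = -9017*1/34522 + 4912*(⅛) = -9017/34522 + 614 = 21187491/34522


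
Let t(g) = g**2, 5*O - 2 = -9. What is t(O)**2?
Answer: 2401/625 ≈ 3.8416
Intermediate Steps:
O = -7/5 (O = 2/5 + (1/5)*(-9) = 2/5 - 9/5 = -7/5 ≈ -1.4000)
t(O)**2 = ((-7/5)**2)**2 = (49/25)**2 = 2401/625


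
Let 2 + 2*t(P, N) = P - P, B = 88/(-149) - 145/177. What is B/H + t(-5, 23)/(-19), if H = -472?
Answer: 13154495/236513064 ≈ 0.055618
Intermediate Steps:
B = -37181/26373 (B = 88*(-1/149) - 145*1/177 = -88/149 - 145/177 = -37181/26373 ≈ -1.4098)
t(P, N) = -1 (t(P, N) = -1 + (P - P)/2 = -1 + (1/2)*0 = -1 + 0 = -1)
B/H + t(-5, 23)/(-19) = -37181/26373/(-472) - 1/(-19) = -37181/26373*(-1/472) - 1*(-1/19) = 37181/12448056 + 1/19 = 13154495/236513064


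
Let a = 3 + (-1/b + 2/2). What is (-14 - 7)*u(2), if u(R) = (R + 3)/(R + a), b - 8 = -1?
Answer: -735/41 ≈ -17.927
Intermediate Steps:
b = 7 (b = 8 - 1 = 7)
a = 27/7 (a = 3 + (-1/7 + 2/2) = 3 + (-1*⅐ + 2*(½)) = 3 + (-⅐ + 1) = 3 + 6/7 = 27/7 ≈ 3.8571)
u(R) = (3 + R)/(27/7 + R) (u(R) = (R + 3)/(R + 27/7) = (3 + R)/(27/7 + R))
(-14 - 7)*u(2) = (-14 - 7)*(7*(3 + 2)/(27 + 7*2)) = -147*5/(27 + 14) = -147*5/41 = -21*35/41 = -735/41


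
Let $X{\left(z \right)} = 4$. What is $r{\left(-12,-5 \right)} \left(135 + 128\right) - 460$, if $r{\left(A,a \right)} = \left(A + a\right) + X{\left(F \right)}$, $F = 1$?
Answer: $-3879$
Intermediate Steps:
$r{\left(A,a \right)} = 4 + A + a$ ($r{\left(A,a \right)} = \left(A + a\right) + 4 = 4 + A + a$)
$r{\left(-12,-5 \right)} \left(135 + 128\right) - 460 = \left(4 - 12 - 5\right) \left(135 + 128\right) - 460 = \left(-13\right) 263 - 460 = -3419 - 460 = -3879$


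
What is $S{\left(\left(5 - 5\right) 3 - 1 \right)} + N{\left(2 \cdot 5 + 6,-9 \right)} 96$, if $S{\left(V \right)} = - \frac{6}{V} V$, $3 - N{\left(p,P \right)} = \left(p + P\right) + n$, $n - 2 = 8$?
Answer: $-1350$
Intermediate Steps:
$n = 10$ ($n = 2 + 8 = 10$)
$N{\left(p,P \right)} = -7 - P - p$ ($N{\left(p,P \right)} = 3 - \left(\left(p + P\right) + 10\right) = 3 - \left(\left(P + p\right) + 10\right) = 3 - \left(10 + P + p\right) = -7 - P - p$)
$S{\left(V \right)} = -6$
$S{\left(\left(5 - 5\right) 3 - 1 \right)} + N{\left(2 \cdot 5 + 6,-9 \right)} 96 = -6 + \left(-7 - -9 - \left(2 \cdot 5 + 6\right)\right) 96 = -6 + \left(-7 + 9 - \left(10 + 6\right)\right) 96 = -6 + \left(-7 + 9 - 16\right) 96 = -6 - 1344 = -1350$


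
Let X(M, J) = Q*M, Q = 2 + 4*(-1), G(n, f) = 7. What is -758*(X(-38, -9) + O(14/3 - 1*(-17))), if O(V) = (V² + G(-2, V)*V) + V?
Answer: -4903502/9 ≈ -5.4483e+5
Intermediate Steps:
Q = -2 (Q = 2 - 4 = -2)
X(M, J) = -2*M
O(V) = V² + 8*V (O(V) = (V² + 7*V) + V = V² + 8*V)
-758*(X(-38, -9) + O(14/3 - 1*(-17))) = -758*(-2*(-38) + (14/3 - 1*(-17))*(8 + (14/3 - 1*(-17)))) = -758*(76 + (14*(⅓) + 17)*(8 + (14*(⅓) + 17))) = -758*(76 + (14/3 + 17)*(8 + (14/3 + 17))) = -758*(76 + 65*(8 + 65/3)/3) = -758*(76 + (65/3)*(89/3)) = -758*(76 + 5785/9) = -758*6469/9 = -4903502/9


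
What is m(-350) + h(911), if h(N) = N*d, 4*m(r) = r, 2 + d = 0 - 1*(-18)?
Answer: 28977/2 ≈ 14489.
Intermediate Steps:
d = 16 (d = -2 + (0 - 1*(-18)) = -2 + (0 + 18) = -2 + 18 = 16)
m(r) = r/4
h(N) = 16*N (h(N) = N*16 = 16*N)
m(-350) + h(911) = (¼)*(-350) + 16*911 = -175/2 + 14576 = 28977/2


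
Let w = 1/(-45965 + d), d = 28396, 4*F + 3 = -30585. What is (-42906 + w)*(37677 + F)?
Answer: -22637079915450/17569 ≈ -1.2885e+9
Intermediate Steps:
F = -7647 (F = -¾ + (¼)*(-30585) = -¾ - 30585/4 = -7647)
w = -1/17569 (w = 1/(-45965 + 28396) = 1/(-17569) = -1/17569 ≈ -5.6918e-5)
(-42906 + w)*(37677 + F) = (-42906 - 1/17569)*(37677 - 7647) = -753815515/17569*30030 = -22637079915450/17569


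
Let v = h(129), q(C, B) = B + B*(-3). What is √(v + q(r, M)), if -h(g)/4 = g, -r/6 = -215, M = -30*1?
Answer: 2*I*√114 ≈ 21.354*I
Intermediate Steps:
M = -30
r = 1290 (r = -6*(-215) = 1290)
q(C, B) = -2*B (q(C, B) = B - 3*B = -2*B)
h(g) = -4*g
v = -516 (v = -4*129 = -516)
√(v + q(r, M)) = √(-516 - 2*(-30)) = √(-516 + 60) = √(-456) = 2*I*√114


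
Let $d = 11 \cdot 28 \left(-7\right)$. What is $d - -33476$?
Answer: $31320$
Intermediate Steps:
$d = -2156$ ($d = 308 \left(-7\right) = -2156$)
$d - -33476 = -2156 - -33476 = -2156 + 33476 = 31320$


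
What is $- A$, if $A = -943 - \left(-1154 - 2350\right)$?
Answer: $-2561$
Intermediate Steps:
$A = 2561$ ($A = -943 - -3504 = -943 + 3504 = 2561$)
$- A = \left(-1\right) 2561 = -2561$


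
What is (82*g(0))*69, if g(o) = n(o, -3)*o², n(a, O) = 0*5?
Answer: 0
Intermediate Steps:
n(a, O) = 0
g(o) = 0 (g(o) = 0*o² = 0)
(82*g(0))*69 = (82*0)*69 = 0*69 = 0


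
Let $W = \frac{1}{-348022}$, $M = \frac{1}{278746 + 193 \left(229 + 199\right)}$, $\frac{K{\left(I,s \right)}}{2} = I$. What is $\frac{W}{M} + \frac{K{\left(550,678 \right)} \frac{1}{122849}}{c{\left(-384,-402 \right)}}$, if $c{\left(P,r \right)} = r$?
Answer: $- \frac{4461440064125}{4296792545139} \approx -1.0383$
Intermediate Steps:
$K{\left(I,s \right)} = 2 I$
$M = \frac{1}{361350}$ ($M = \frac{1}{278746 + 193 \cdot 428} = \frac{1}{278746 + 82604} = \frac{1}{361350} \approx 2.7674 \cdot 10^{-6}$)
$W = - \frac{1}{348022} \approx -2.8734 \cdot 10^{-6}$
$\frac{W}{M} + \frac{K{\left(550,678 \right)} \frac{1}{122849}}{c{\left(-384,-402 \right)}} = - \frac{\frac{1}{\frac{1}{361350}}}{348022} + \frac{2 \cdot 550 \cdot \frac{1}{122849}}{-402} = \left(- \frac{1}{348022}\right) 361350 + 1100 \cdot \frac{1}{122849} \left(- \frac{1}{402}\right) = - \frac{180675}{174011} + \frac{1100}{122849} \left(- \frac{1}{402}\right) = - \frac{180675}{174011} - \frac{550}{24692649} = - \frac{4461440064125}{4296792545139}$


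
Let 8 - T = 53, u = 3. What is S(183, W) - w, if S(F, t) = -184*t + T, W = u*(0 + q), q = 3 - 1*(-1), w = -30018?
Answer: 27765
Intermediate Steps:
T = -45 (T = 8 - 1*53 = 8 - 53 = -45)
q = 4 (q = 3 + 1 = 4)
W = 12 (W = 3*(0 + 4) = 3*4 = 12)
S(F, t) = -45 - 184*t (S(F, t) = -184*t - 45 = -45 - 184*t)
S(183, W) - w = (-45 - 184*12) - 1*(-30018) = (-45 - 2208) + 30018 = -2253 + 30018 = 27765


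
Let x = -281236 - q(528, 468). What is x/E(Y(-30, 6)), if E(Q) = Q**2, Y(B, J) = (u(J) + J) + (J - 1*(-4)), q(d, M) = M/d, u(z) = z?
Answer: -12374423/21296 ≈ -581.07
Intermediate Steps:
Y(B, J) = 4 + 3*J (Y(B, J) = (J + J) + (J - 1*(-4)) = 2*J + (J + 4) = 2*J + (4 + J) = 4 + 3*J)
x = -12374423/44 (x = -281236 - 468/528 = -281236 - 1*39/44 = -281236 - 39/44 = -12374423/44 ≈ -2.8124e+5)
x/E(Y(-30, 6)) = -12374423/(44*(4 + 3*6)**2) = -12374423/(44*(4 + 18)**2) = -12374423/(44*(22**2)) = -12374423/44/484 = -12374423/44*1/484 = -12374423/21296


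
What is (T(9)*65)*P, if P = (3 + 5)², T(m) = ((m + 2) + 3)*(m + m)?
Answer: 1048320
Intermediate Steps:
T(m) = 2*m*(5 + m) (T(m) = ((2 + m) + 3)*(2*m) = (5 + m)*(2*m) = 2*m*(5 + m))
P = 64 (P = 8² = 64)
(T(9)*65)*P = ((2*9*(5 + 9))*65)*64 = ((2*9*14)*65)*64 = (252*65)*64 = 16380*64 = 1048320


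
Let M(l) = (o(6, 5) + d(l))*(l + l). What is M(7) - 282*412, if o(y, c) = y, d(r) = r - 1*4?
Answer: -116058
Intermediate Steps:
d(r) = -4 + r (d(r) = r - 4 = -4 + r)
M(l) = 2*l*(2 + l) (M(l) = (6 + (-4 + l))*(l + l) = (2 + l)*(2*l) = 2*l*(2 + l))
M(7) - 282*412 = 2*7*(2 + 7) - 282*412 = 2*7*9 - 116184 = 126 - 116184 = -116058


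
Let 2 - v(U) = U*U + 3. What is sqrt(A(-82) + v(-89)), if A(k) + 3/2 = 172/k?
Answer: 3*I*sqrt(5921302)/82 ≈ 89.026*I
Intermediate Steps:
v(U) = -1 - U**2 (v(U) = 2 - (U*U + 3) = 2 - (U**2 + 3) = 2 - (3 + U**2) = 2 + (-3 - U**2) = -1 - U**2)
A(k) = -3/2 + 172/k
sqrt(A(-82) + v(-89)) = sqrt((-3/2 + 172/(-82)) + (-1 - 1*(-89)**2)) = sqrt((-3/2 + 172*(-1/82)) + (-1 - 1*7921)) = sqrt((-3/2 - 86/41) + (-1 - 7921)) = sqrt(-295/82 - 7922) = sqrt(-649899/82) = 3*I*sqrt(5921302)/82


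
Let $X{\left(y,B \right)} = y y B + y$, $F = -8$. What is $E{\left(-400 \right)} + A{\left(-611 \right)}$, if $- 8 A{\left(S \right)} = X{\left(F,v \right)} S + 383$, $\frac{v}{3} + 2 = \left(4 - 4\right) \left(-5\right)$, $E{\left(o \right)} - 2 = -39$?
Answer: $- \frac{240191}{8} \approx -30024.0$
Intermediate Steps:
$E{\left(o \right)} = -37$ ($E{\left(o \right)} = 2 - 39 = -37$)
$v = -6$ ($v = -6 + 3 \left(4 - 4\right) \left(-5\right) = -6 + 3 \cdot 0 \left(-5\right) = -6 + 3 \cdot 0 = -6 + 0 = -6$)
$X{\left(y,B \right)} = y + B y^{2}$ ($X{\left(y,B \right)} = y^{2} B + y = B y^{2} + y = y + B y^{2}$)
$A{\left(S \right)} = - \frac{383}{8} + 49 S$ ($A{\left(S \right)} = - \frac{- 8 \left(1 - -48\right) S + 383}{8} = - \frac{- 8 \left(1 + 48\right) S + 383}{8} = - \frac{\left(-8\right) 49 S + 383}{8} = - \frac{- 392 S + 383}{8} = - \frac{383 - 392 S}{8} = - \frac{383}{8} + 49 S$)
$E{\left(-400 \right)} + A{\left(-611 \right)} = -37 + \left(- \frac{383}{8} + 49 \left(-611\right)\right) = -37 - \frac{239895}{8} = - \frac{240191}{8}$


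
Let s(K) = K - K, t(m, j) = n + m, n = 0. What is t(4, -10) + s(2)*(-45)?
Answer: 4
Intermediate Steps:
t(m, j) = m (t(m, j) = 0 + m = m)
s(K) = 0
t(4, -10) + s(2)*(-45) = 4 + 0*(-45) = 4 + 0 = 4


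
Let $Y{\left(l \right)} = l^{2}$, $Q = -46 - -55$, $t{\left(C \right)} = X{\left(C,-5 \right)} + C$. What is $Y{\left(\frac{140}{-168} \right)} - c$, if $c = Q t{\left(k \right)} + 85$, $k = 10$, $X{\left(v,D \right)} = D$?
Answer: $- \frac{4655}{36} \approx -129.31$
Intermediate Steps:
$t{\left(C \right)} = -5 + C$
$Q = 9$ ($Q = -46 + 55 = 9$)
$c = 130$ ($c = 9 \left(-5 + 10\right) + 85 = 9 \cdot 5 + 85 = 45 + 85 = 130$)
$Y{\left(\frac{140}{-168} \right)} - c = \left(\frac{140}{-168}\right)^{2} - 130 = \left(140 \left(- \frac{1}{168}\right)\right)^{2} - 130 = \left(- \frac{5}{6}\right)^{2} - 130 = \frac{25}{36} - 130 = - \frac{4655}{36}$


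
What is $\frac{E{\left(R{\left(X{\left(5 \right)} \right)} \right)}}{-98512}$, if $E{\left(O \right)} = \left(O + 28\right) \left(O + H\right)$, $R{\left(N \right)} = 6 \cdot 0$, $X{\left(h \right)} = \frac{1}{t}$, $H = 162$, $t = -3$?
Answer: $- \frac{567}{12314} \approx -0.046045$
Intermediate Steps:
$X{\left(h \right)} = - \frac{1}{3}$ ($X{\left(h \right)} = \frac{1}{-3} = - \frac{1}{3}$)
$R{\left(N \right)} = 0$
$E{\left(O \right)} = \left(28 + O\right) \left(162 + O\right)$ ($E{\left(O \right)} = \left(O + 28\right) \left(O + 162\right) = \left(28 + O\right) \left(162 + O\right)$)
$\frac{E{\left(R{\left(X{\left(5 \right)} \right)} \right)}}{-98512} = \frac{4536 + 0^{2} + 190 \cdot 0}{-98512} = \left(4536 + 0 + 0\right) \left(- \frac{1}{98512}\right) = 4536 \left(- \frac{1}{98512}\right) = - \frac{567}{12314}$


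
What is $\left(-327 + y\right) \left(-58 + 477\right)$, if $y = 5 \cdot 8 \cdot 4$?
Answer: $-69973$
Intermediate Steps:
$y = 160$ ($y = 40 \cdot 4 = 160$)
$\left(-327 + y\right) \left(-58 + 477\right) = \left(-327 + 160\right) \left(-58 + 477\right) = \left(-167\right) 419 = -69973$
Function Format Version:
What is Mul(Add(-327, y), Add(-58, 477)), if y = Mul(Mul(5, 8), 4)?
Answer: -69973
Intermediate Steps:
y = 160 (y = Mul(40, 4) = 160)
Mul(Add(-327, y), Add(-58, 477)) = Mul(Add(-327, 160), Add(-58, 477)) = Mul(-167, 419) = -69973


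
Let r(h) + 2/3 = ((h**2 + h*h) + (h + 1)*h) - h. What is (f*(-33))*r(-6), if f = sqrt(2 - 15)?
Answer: -3542*I*sqrt(13) ≈ -12771.0*I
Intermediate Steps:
f = I*sqrt(13) (f = sqrt(-13) = I*sqrt(13) ≈ 3.6056*I)
r(h) = -2/3 - h + 2*h**2 + h*(1 + h) (r(h) = -2/3 + (((h**2 + h*h) + (h + 1)*h) - h) = -2/3 + (((h**2 + h**2) + (1 + h)*h) - h) = -2/3 + ((2*h**2 + h*(1 + h)) - h) = -2/3 + (-h + 2*h**2 + h*(1 + h)) = -2/3 - h + 2*h**2 + h*(1 + h))
(f*(-33))*r(-6) = ((I*sqrt(13))*(-33))*(-2/3 + 3*(-6)**2) = (-33*I*sqrt(13))*(-2/3 + 3*36) = (-33*I*sqrt(13))*(-2/3 + 108) = -33*I*sqrt(13)*(322/3) = -3542*I*sqrt(13)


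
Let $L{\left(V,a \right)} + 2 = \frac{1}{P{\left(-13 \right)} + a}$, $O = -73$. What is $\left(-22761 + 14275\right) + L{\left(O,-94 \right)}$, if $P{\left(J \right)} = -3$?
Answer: $- \frac{823337}{97} \approx -8488.0$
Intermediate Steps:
$L{\left(V,a \right)} = -2 + \frac{1}{-3 + a}$
$\left(-22761 + 14275\right) + L{\left(O,-94 \right)} = \left(-22761 + 14275\right) + \frac{7 - -188}{-3 - 94} = -8486 + \frac{7 + 188}{-97} = -8486 - \frac{195}{97} = - \frac{823337}{97}$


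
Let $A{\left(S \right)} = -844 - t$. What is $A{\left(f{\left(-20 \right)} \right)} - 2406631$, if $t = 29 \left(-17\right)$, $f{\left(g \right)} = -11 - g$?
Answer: $-2406982$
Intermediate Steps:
$t = -493$
$A{\left(S \right)} = -351$ ($A{\left(S \right)} = -844 - -493 = -844 + 493 = -351$)
$A{\left(f{\left(-20 \right)} \right)} - 2406631 = -351 - 2406631 = -2406982$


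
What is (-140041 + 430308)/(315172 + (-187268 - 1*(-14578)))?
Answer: 290267/142482 ≈ 2.0372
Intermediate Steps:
(-140041 + 430308)/(315172 + (-187268 - 1*(-14578))) = 290267/(315172 + (-187268 + 14578)) = 290267/(315172 - 172690) = 290267/142482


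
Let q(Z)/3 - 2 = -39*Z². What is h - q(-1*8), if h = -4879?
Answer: 2603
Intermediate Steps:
q(Z) = 6 - 117*Z² (q(Z) = 6 + 3*(-39*Z²) = 6 - 117*Z²)
h - q(-1*8) = -4879 - (6 - 117*(-1*8)²) = -4879 - (6 - 117*(-8)²) = -4879 - (6 - 117*64) = -4879 - (6 - 7488) = -4879 - 1*(-7482) = -4879 + 7482 = 2603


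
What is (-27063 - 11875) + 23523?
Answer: -15415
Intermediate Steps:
(-27063 - 11875) + 23523 = -38938 + 23523 = -15415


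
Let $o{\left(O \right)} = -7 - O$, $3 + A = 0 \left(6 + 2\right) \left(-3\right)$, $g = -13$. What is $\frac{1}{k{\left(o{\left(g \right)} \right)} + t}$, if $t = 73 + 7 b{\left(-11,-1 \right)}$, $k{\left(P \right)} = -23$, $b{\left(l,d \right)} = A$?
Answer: $\frac{1}{29} \approx 0.034483$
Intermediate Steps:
$A = -3$ ($A = -3 + 0 \left(6 + 2\right) \left(-3\right) = -3 + 0 \cdot 8 \left(-3\right) = -3 + 0 \left(-3\right) = -3 + 0 = -3$)
$b{\left(l,d \right)} = -3$
$t = 52$ ($t = 73 + 7 \left(-3\right) = 73 - 21 = 52$)
$\frac{1}{k{\left(o{\left(g \right)} \right)} + t} = \frac{1}{-23 + 52} = \frac{1}{29}$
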